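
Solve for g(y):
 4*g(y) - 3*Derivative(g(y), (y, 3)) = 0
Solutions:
 g(y) = C3*exp(6^(2/3)*y/3) + (C1*sin(2^(2/3)*3^(1/6)*y/2) + C2*cos(2^(2/3)*3^(1/6)*y/2))*exp(-6^(2/3)*y/6)


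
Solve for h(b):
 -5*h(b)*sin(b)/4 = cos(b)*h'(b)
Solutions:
 h(b) = C1*cos(b)^(5/4)


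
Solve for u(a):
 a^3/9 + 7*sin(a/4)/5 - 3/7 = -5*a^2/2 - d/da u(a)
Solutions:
 u(a) = C1 - a^4/36 - 5*a^3/6 + 3*a/7 + 28*cos(a/4)/5


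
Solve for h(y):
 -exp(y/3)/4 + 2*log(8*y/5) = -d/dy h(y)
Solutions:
 h(y) = C1 - 2*y*log(y) + 2*y*(-3*log(2) + 1 + log(5)) + 3*exp(y/3)/4


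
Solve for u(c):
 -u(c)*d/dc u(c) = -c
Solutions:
 u(c) = -sqrt(C1 + c^2)
 u(c) = sqrt(C1 + c^2)


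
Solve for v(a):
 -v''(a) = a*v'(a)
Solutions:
 v(a) = C1 + C2*erf(sqrt(2)*a/2)


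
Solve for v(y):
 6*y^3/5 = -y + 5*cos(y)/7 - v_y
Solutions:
 v(y) = C1 - 3*y^4/10 - y^2/2 + 5*sin(y)/7


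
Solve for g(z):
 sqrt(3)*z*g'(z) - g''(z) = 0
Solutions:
 g(z) = C1 + C2*erfi(sqrt(2)*3^(1/4)*z/2)


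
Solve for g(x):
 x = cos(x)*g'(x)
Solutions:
 g(x) = C1 + Integral(x/cos(x), x)


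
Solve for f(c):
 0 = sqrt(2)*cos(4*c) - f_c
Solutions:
 f(c) = C1 + sqrt(2)*sin(4*c)/4


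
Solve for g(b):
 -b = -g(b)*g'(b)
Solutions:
 g(b) = -sqrt(C1 + b^2)
 g(b) = sqrt(C1 + b^2)


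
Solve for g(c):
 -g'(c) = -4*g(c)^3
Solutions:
 g(c) = -sqrt(2)*sqrt(-1/(C1 + 4*c))/2
 g(c) = sqrt(2)*sqrt(-1/(C1 + 4*c))/2


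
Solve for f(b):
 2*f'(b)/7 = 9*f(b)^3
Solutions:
 f(b) = -sqrt(-1/(C1 + 63*b))
 f(b) = sqrt(-1/(C1 + 63*b))


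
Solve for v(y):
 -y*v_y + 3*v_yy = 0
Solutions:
 v(y) = C1 + C2*erfi(sqrt(6)*y/6)


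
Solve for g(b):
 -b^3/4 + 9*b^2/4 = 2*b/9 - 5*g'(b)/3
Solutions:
 g(b) = C1 + 3*b^4/80 - 9*b^3/20 + b^2/15


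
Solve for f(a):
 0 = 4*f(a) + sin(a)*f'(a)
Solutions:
 f(a) = C1*(cos(a)^2 + 2*cos(a) + 1)/(cos(a)^2 - 2*cos(a) + 1)


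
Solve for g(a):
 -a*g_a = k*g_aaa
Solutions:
 g(a) = C1 + Integral(C2*airyai(a*(-1/k)^(1/3)) + C3*airybi(a*(-1/k)^(1/3)), a)


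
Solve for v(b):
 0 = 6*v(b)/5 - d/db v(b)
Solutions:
 v(b) = C1*exp(6*b/5)


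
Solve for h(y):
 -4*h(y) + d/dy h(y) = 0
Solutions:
 h(y) = C1*exp(4*y)


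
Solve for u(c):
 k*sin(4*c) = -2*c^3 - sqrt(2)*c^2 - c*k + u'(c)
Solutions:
 u(c) = C1 + c^4/2 + sqrt(2)*c^3/3 + c^2*k/2 - k*cos(4*c)/4


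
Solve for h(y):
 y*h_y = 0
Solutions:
 h(y) = C1


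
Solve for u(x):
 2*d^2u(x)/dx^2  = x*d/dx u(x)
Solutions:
 u(x) = C1 + C2*erfi(x/2)


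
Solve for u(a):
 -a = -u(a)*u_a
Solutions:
 u(a) = -sqrt(C1 + a^2)
 u(a) = sqrt(C1 + a^2)


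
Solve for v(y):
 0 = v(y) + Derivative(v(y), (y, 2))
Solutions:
 v(y) = C1*sin(y) + C2*cos(y)


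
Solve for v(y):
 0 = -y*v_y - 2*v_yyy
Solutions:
 v(y) = C1 + Integral(C2*airyai(-2^(2/3)*y/2) + C3*airybi(-2^(2/3)*y/2), y)


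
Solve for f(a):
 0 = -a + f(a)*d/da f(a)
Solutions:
 f(a) = -sqrt(C1 + a^2)
 f(a) = sqrt(C1 + a^2)


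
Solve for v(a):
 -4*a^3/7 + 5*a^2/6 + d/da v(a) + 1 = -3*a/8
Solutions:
 v(a) = C1 + a^4/7 - 5*a^3/18 - 3*a^2/16 - a


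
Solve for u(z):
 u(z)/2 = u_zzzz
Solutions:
 u(z) = C1*exp(-2^(3/4)*z/2) + C2*exp(2^(3/4)*z/2) + C3*sin(2^(3/4)*z/2) + C4*cos(2^(3/4)*z/2)


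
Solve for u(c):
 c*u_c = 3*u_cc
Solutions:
 u(c) = C1 + C2*erfi(sqrt(6)*c/6)


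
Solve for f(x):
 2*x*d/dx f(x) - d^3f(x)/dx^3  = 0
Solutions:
 f(x) = C1 + Integral(C2*airyai(2^(1/3)*x) + C3*airybi(2^(1/3)*x), x)


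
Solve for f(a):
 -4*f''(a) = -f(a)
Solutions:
 f(a) = C1*exp(-a/2) + C2*exp(a/2)


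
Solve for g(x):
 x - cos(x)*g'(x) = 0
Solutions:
 g(x) = C1 + Integral(x/cos(x), x)


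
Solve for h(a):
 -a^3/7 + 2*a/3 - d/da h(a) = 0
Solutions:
 h(a) = C1 - a^4/28 + a^2/3


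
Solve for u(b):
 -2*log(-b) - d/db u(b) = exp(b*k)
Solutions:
 u(b) = C1 - 2*b*log(-b) + 2*b + Piecewise((-exp(b*k)/k, Ne(k, 0)), (-b, True))


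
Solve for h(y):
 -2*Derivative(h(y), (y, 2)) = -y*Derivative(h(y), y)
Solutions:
 h(y) = C1 + C2*erfi(y/2)


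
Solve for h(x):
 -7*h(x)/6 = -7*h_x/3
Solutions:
 h(x) = C1*exp(x/2)


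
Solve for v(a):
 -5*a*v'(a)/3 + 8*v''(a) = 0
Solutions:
 v(a) = C1 + C2*erfi(sqrt(15)*a/12)


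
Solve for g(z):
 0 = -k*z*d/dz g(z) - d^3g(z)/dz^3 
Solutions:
 g(z) = C1 + Integral(C2*airyai(z*(-k)^(1/3)) + C3*airybi(z*(-k)^(1/3)), z)


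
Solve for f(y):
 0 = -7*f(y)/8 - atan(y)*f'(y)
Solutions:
 f(y) = C1*exp(-7*Integral(1/atan(y), y)/8)


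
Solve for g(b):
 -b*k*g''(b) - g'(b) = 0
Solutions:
 g(b) = C1 + b^(((re(k) - 1)*re(k) + im(k)^2)/(re(k)^2 + im(k)^2))*(C2*sin(log(b)*Abs(im(k))/(re(k)^2 + im(k)^2)) + C3*cos(log(b)*im(k)/(re(k)^2 + im(k)^2)))


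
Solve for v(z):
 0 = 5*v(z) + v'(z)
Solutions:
 v(z) = C1*exp(-5*z)


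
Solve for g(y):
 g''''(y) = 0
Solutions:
 g(y) = C1 + C2*y + C3*y^2 + C4*y^3


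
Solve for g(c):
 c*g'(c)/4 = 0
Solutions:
 g(c) = C1


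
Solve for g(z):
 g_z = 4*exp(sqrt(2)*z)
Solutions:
 g(z) = C1 + 2*sqrt(2)*exp(sqrt(2)*z)


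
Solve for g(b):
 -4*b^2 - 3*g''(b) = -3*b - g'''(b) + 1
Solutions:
 g(b) = C1 + C2*b + C3*exp(3*b) - b^4/9 + b^3/54 - 4*b^2/27


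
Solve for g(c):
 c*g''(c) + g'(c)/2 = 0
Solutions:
 g(c) = C1 + C2*sqrt(c)


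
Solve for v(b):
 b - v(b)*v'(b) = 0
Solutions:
 v(b) = -sqrt(C1 + b^2)
 v(b) = sqrt(C1 + b^2)


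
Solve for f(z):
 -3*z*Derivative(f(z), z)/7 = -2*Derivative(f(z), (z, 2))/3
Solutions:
 f(z) = C1 + C2*erfi(3*sqrt(7)*z/14)


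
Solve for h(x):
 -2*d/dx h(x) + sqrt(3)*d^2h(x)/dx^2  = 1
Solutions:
 h(x) = C1 + C2*exp(2*sqrt(3)*x/3) - x/2


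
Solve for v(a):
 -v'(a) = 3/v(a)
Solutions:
 v(a) = -sqrt(C1 - 6*a)
 v(a) = sqrt(C1 - 6*a)


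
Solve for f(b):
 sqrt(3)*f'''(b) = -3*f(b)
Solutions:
 f(b) = C3*exp(-3^(1/6)*b) + (C1*sin(3^(2/3)*b/2) + C2*cos(3^(2/3)*b/2))*exp(3^(1/6)*b/2)


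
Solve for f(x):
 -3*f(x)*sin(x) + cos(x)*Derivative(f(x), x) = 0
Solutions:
 f(x) = C1/cos(x)^3


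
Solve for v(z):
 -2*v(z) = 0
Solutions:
 v(z) = 0


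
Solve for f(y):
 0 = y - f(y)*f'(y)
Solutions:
 f(y) = -sqrt(C1 + y^2)
 f(y) = sqrt(C1 + y^2)


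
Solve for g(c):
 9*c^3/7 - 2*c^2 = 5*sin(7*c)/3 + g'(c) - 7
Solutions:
 g(c) = C1 + 9*c^4/28 - 2*c^3/3 + 7*c + 5*cos(7*c)/21


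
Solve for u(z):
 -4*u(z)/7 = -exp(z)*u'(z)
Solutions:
 u(z) = C1*exp(-4*exp(-z)/7)


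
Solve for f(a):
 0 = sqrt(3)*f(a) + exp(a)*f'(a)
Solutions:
 f(a) = C1*exp(sqrt(3)*exp(-a))


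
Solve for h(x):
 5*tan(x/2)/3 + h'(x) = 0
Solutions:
 h(x) = C1 + 10*log(cos(x/2))/3


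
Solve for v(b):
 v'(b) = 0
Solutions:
 v(b) = C1


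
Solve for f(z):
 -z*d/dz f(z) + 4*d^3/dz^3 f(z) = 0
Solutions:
 f(z) = C1 + Integral(C2*airyai(2^(1/3)*z/2) + C3*airybi(2^(1/3)*z/2), z)


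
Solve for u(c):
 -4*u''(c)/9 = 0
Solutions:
 u(c) = C1 + C2*c


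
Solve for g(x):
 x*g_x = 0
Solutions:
 g(x) = C1


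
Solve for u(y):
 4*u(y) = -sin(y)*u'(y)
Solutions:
 u(y) = C1*(cos(y)^2 + 2*cos(y) + 1)/(cos(y)^2 - 2*cos(y) + 1)


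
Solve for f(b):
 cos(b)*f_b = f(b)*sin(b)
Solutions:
 f(b) = C1/cos(b)


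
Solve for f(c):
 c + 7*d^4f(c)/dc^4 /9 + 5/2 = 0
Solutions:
 f(c) = C1 + C2*c + C3*c^2 + C4*c^3 - 3*c^5/280 - 15*c^4/112


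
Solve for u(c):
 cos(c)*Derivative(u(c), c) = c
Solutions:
 u(c) = C1 + Integral(c/cos(c), c)


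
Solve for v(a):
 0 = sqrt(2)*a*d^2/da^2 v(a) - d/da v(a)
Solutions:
 v(a) = C1 + C2*a^(sqrt(2)/2 + 1)


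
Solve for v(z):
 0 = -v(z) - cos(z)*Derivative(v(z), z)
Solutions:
 v(z) = C1*sqrt(sin(z) - 1)/sqrt(sin(z) + 1)


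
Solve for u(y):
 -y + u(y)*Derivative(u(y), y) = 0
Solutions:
 u(y) = -sqrt(C1 + y^2)
 u(y) = sqrt(C1 + y^2)


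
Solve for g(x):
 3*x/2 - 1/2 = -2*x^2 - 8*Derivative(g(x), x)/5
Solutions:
 g(x) = C1 - 5*x^3/12 - 15*x^2/32 + 5*x/16


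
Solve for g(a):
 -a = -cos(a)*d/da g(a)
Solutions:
 g(a) = C1 + Integral(a/cos(a), a)


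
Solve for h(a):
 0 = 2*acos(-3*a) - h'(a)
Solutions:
 h(a) = C1 + 2*a*acos(-3*a) + 2*sqrt(1 - 9*a^2)/3


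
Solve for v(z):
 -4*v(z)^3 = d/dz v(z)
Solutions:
 v(z) = -sqrt(2)*sqrt(-1/(C1 - 4*z))/2
 v(z) = sqrt(2)*sqrt(-1/(C1 - 4*z))/2


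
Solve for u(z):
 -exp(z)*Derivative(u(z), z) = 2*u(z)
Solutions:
 u(z) = C1*exp(2*exp(-z))


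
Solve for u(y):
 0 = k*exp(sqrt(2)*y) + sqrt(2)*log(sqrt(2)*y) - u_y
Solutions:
 u(y) = C1 + sqrt(2)*k*exp(sqrt(2)*y)/2 + sqrt(2)*y*log(y) + sqrt(2)*y*(-1 + log(2)/2)


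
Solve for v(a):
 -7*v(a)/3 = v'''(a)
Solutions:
 v(a) = C3*exp(-3^(2/3)*7^(1/3)*a/3) + (C1*sin(3^(1/6)*7^(1/3)*a/2) + C2*cos(3^(1/6)*7^(1/3)*a/2))*exp(3^(2/3)*7^(1/3)*a/6)


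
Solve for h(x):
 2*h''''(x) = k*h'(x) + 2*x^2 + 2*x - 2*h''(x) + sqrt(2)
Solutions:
 h(x) = C1 + C2*exp(x*(6^(1/3)*(-9*k + 2*sqrt(3)*sqrt(27*k^2/4 + 4))^(1/3)/12 - 2^(1/3)*3^(5/6)*I*(-9*k + 2*sqrt(3)*sqrt(27*k^2/4 + 4))^(1/3)/12 + 4/((-6^(1/3) + 2^(1/3)*3^(5/6)*I)*(-9*k + 2*sqrt(3)*sqrt(27*k^2/4 + 4))^(1/3)))) + C3*exp(x*(6^(1/3)*(-9*k + 2*sqrt(3)*sqrt(27*k^2/4 + 4))^(1/3)/12 + 2^(1/3)*3^(5/6)*I*(-9*k + 2*sqrt(3)*sqrt(27*k^2/4 + 4))^(1/3)/12 - 4/((6^(1/3) + 2^(1/3)*3^(5/6)*I)*(-9*k + 2*sqrt(3)*sqrt(27*k^2/4 + 4))^(1/3)))) + C4*exp(6^(1/3)*x*(-(-9*k + 2*sqrt(3)*sqrt(27*k^2/4 + 4))^(1/3) + 2*6^(1/3)/(-9*k + 2*sqrt(3)*sqrt(27*k^2/4 + 4))^(1/3))/6) - 2*x^3/(3*k) - x^2/k - sqrt(2)*x/k - 4*x^2/k^2 - 4*x/k^2 - 16*x/k^3


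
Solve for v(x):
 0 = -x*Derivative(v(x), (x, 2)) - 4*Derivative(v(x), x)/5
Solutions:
 v(x) = C1 + C2*x^(1/5)


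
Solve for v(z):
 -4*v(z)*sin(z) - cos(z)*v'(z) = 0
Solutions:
 v(z) = C1*cos(z)^4


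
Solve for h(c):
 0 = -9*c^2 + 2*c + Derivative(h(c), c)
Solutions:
 h(c) = C1 + 3*c^3 - c^2


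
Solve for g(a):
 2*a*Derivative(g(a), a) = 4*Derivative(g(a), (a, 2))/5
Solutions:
 g(a) = C1 + C2*erfi(sqrt(5)*a/2)


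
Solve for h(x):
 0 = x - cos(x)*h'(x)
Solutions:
 h(x) = C1 + Integral(x/cos(x), x)


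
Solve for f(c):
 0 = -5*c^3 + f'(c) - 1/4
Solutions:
 f(c) = C1 + 5*c^4/4 + c/4


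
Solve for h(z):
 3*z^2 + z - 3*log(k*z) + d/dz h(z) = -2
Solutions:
 h(z) = C1 - z^3 - z^2/2 + 3*z*log(k*z) - 5*z


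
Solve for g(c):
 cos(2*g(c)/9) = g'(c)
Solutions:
 -c - 9*log(sin(2*g(c)/9) - 1)/4 + 9*log(sin(2*g(c)/9) + 1)/4 = C1


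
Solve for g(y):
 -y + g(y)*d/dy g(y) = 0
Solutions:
 g(y) = -sqrt(C1 + y^2)
 g(y) = sqrt(C1 + y^2)


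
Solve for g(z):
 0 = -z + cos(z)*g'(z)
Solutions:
 g(z) = C1 + Integral(z/cos(z), z)


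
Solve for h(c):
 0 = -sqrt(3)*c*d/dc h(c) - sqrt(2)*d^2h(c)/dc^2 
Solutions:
 h(c) = C1 + C2*erf(6^(1/4)*c/2)


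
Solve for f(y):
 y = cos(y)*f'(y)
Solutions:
 f(y) = C1 + Integral(y/cos(y), y)


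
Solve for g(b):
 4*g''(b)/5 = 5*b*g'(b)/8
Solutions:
 g(b) = C1 + C2*erfi(5*b/8)


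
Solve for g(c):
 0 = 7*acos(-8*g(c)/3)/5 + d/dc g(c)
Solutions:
 Integral(1/acos(-8*_y/3), (_y, g(c))) = C1 - 7*c/5


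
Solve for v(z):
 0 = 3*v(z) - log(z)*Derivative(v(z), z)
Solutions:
 v(z) = C1*exp(3*li(z))


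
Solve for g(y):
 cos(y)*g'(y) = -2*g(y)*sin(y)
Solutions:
 g(y) = C1*cos(y)^2


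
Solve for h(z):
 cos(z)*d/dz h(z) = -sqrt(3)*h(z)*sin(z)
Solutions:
 h(z) = C1*cos(z)^(sqrt(3))


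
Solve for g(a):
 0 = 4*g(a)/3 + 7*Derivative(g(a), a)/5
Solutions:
 g(a) = C1*exp(-20*a/21)


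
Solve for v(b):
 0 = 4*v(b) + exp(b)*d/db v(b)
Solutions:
 v(b) = C1*exp(4*exp(-b))


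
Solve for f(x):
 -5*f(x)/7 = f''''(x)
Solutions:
 f(x) = (C1*sin(sqrt(2)*5^(1/4)*7^(3/4)*x/14) + C2*cos(sqrt(2)*5^(1/4)*7^(3/4)*x/14))*exp(-sqrt(2)*5^(1/4)*7^(3/4)*x/14) + (C3*sin(sqrt(2)*5^(1/4)*7^(3/4)*x/14) + C4*cos(sqrt(2)*5^(1/4)*7^(3/4)*x/14))*exp(sqrt(2)*5^(1/4)*7^(3/4)*x/14)


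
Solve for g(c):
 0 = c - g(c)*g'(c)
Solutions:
 g(c) = -sqrt(C1 + c^2)
 g(c) = sqrt(C1 + c^2)


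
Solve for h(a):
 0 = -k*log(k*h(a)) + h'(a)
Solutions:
 li(k*h(a))/k = C1 + a*k


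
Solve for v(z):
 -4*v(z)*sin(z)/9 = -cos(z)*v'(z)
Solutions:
 v(z) = C1/cos(z)^(4/9)


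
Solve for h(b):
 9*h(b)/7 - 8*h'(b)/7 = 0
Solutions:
 h(b) = C1*exp(9*b/8)


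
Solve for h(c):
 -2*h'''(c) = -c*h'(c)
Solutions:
 h(c) = C1 + Integral(C2*airyai(2^(2/3)*c/2) + C3*airybi(2^(2/3)*c/2), c)


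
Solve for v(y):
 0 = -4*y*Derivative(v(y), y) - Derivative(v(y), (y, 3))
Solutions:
 v(y) = C1 + Integral(C2*airyai(-2^(2/3)*y) + C3*airybi(-2^(2/3)*y), y)


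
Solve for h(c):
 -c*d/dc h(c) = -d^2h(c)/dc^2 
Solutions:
 h(c) = C1 + C2*erfi(sqrt(2)*c/2)


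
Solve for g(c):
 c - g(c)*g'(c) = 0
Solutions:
 g(c) = -sqrt(C1 + c^2)
 g(c) = sqrt(C1 + c^2)


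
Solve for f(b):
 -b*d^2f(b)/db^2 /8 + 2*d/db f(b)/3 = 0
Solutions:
 f(b) = C1 + C2*b^(19/3)


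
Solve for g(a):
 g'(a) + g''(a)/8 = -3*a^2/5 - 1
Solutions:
 g(a) = C1 + C2*exp(-8*a) - a^3/5 + 3*a^2/40 - 163*a/160


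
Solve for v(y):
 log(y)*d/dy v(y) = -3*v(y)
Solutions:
 v(y) = C1*exp(-3*li(y))


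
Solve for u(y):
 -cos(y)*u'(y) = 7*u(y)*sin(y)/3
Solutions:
 u(y) = C1*cos(y)^(7/3)


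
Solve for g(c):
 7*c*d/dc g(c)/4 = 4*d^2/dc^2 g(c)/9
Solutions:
 g(c) = C1 + C2*erfi(3*sqrt(14)*c/8)


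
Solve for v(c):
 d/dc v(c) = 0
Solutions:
 v(c) = C1


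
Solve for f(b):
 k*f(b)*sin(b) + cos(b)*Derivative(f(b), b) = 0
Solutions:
 f(b) = C1*exp(k*log(cos(b)))


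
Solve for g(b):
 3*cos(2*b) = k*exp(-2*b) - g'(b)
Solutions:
 g(b) = C1 - k*exp(-2*b)/2 - 3*sin(2*b)/2


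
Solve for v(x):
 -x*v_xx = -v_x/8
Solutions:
 v(x) = C1 + C2*x^(9/8)


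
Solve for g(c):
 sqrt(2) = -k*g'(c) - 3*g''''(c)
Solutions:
 g(c) = C1 + C2*exp(3^(2/3)*c*(-k)^(1/3)/3) + C3*exp(c*(-k)^(1/3)*(-3^(2/3) + 3*3^(1/6)*I)/6) + C4*exp(-c*(-k)^(1/3)*(3^(2/3) + 3*3^(1/6)*I)/6) - sqrt(2)*c/k


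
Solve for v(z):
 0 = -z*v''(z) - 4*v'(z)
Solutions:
 v(z) = C1 + C2/z^3


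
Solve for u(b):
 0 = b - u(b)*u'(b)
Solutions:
 u(b) = -sqrt(C1 + b^2)
 u(b) = sqrt(C1 + b^2)


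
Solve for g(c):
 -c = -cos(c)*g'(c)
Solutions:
 g(c) = C1 + Integral(c/cos(c), c)


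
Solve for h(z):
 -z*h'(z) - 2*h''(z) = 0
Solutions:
 h(z) = C1 + C2*erf(z/2)


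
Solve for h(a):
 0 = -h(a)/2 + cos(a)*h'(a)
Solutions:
 h(a) = C1*(sin(a) + 1)^(1/4)/(sin(a) - 1)^(1/4)


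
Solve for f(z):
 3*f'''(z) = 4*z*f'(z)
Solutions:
 f(z) = C1 + Integral(C2*airyai(6^(2/3)*z/3) + C3*airybi(6^(2/3)*z/3), z)


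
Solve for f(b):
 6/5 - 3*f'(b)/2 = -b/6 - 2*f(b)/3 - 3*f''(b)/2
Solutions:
 f(b) = -b/4 + (C1*sin(sqrt(7)*b/6) + C2*cos(sqrt(7)*b/6))*exp(b/2) - 189/80


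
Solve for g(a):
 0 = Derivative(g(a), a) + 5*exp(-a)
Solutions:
 g(a) = C1 + 5*exp(-a)


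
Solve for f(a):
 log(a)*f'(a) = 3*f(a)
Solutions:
 f(a) = C1*exp(3*li(a))


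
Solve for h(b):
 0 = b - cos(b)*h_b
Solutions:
 h(b) = C1 + Integral(b/cos(b), b)


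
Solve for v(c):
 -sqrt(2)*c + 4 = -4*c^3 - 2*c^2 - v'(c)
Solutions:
 v(c) = C1 - c^4 - 2*c^3/3 + sqrt(2)*c^2/2 - 4*c


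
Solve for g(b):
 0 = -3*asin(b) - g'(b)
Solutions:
 g(b) = C1 - 3*b*asin(b) - 3*sqrt(1 - b^2)


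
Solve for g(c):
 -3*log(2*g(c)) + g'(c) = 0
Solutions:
 -Integral(1/(log(_y) + log(2)), (_y, g(c)))/3 = C1 - c


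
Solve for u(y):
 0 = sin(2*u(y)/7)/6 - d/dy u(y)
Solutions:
 -y/6 + 7*log(cos(2*u(y)/7) - 1)/4 - 7*log(cos(2*u(y)/7) + 1)/4 = C1


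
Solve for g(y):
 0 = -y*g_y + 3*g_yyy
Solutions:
 g(y) = C1 + Integral(C2*airyai(3^(2/3)*y/3) + C3*airybi(3^(2/3)*y/3), y)


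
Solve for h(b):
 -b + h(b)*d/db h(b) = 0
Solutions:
 h(b) = -sqrt(C1 + b^2)
 h(b) = sqrt(C1 + b^2)


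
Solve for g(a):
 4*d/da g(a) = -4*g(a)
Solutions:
 g(a) = C1*exp(-a)


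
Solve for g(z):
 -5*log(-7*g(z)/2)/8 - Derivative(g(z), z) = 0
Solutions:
 8*Integral(1/(log(-_y) - log(2) + log(7)), (_y, g(z)))/5 = C1 - z


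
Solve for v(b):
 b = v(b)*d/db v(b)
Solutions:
 v(b) = -sqrt(C1 + b^2)
 v(b) = sqrt(C1 + b^2)


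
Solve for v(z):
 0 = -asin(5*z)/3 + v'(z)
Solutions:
 v(z) = C1 + z*asin(5*z)/3 + sqrt(1 - 25*z^2)/15


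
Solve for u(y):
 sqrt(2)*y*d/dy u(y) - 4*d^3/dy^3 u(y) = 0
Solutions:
 u(y) = C1 + Integral(C2*airyai(sqrt(2)*y/2) + C3*airybi(sqrt(2)*y/2), y)


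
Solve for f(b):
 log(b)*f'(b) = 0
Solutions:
 f(b) = C1


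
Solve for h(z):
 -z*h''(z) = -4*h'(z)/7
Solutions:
 h(z) = C1 + C2*z^(11/7)


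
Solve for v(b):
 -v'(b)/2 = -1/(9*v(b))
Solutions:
 v(b) = -sqrt(C1 + 4*b)/3
 v(b) = sqrt(C1 + 4*b)/3


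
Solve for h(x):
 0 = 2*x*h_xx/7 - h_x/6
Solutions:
 h(x) = C1 + C2*x^(19/12)


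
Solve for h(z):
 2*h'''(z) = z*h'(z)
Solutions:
 h(z) = C1 + Integral(C2*airyai(2^(2/3)*z/2) + C3*airybi(2^(2/3)*z/2), z)


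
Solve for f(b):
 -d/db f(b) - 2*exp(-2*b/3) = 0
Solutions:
 f(b) = C1 + 3*exp(-2*b/3)


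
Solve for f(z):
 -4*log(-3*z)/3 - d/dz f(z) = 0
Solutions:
 f(z) = C1 - 4*z*log(-z)/3 + 4*z*(1 - log(3))/3


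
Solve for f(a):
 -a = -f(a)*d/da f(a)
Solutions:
 f(a) = -sqrt(C1 + a^2)
 f(a) = sqrt(C1 + a^2)


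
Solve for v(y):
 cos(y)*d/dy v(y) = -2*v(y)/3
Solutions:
 v(y) = C1*(sin(y) - 1)^(1/3)/(sin(y) + 1)^(1/3)


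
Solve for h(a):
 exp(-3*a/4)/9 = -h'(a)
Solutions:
 h(a) = C1 + 4*exp(-3*a/4)/27


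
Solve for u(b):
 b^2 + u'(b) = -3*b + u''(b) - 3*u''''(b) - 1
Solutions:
 u(b) = C1 + C2*exp(2^(1/3)*b*(2/(sqrt(77) + 9)^(1/3) + 2^(1/3)*(sqrt(77) + 9)^(1/3))/12)*sin(2^(1/3)*sqrt(3)*b*(-2^(1/3)*(sqrt(77) + 9)^(1/3) + 2/(sqrt(77) + 9)^(1/3))/12) + C3*exp(2^(1/3)*b*(2/(sqrt(77) + 9)^(1/3) + 2^(1/3)*(sqrt(77) + 9)^(1/3))/12)*cos(2^(1/3)*sqrt(3)*b*(-2^(1/3)*(sqrt(77) + 9)^(1/3) + 2/(sqrt(77) + 9)^(1/3))/12) + C4*exp(-2^(1/3)*b*(2/(sqrt(77) + 9)^(1/3) + 2^(1/3)*(sqrt(77) + 9)^(1/3))/6) - b^3/3 - 5*b^2/2 - 6*b


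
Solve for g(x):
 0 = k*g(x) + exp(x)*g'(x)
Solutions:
 g(x) = C1*exp(k*exp(-x))


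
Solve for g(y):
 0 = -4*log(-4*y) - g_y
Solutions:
 g(y) = C1 - 4*y*log(-y) + 4*y*(1 - 2*log(2))


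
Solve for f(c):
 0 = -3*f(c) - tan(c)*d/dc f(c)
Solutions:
 f(c) = C1/sin(c)^3


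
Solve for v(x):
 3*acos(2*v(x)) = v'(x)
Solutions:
 Integral(1/acos(2*_y), (_y, v(x))) = C1 + 3*x


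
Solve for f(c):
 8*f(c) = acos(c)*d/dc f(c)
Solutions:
 f(c) = C1*exp(8*Integral(1/acos(c), c))


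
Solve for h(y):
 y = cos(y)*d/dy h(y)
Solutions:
 h(y) = C1 + Integral(y/cos(y), y)


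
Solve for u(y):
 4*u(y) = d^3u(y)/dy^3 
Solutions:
 u(y) = C3*exp(2^(2/3)*y) + (C1*sin(2^(2/3)*sqrt(3)*y/2) + C2*cos(2^(2/3)*sqrt(3)*y/2))*exp(-2^(2/3)*y/2)


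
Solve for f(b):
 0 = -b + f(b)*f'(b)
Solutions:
 f(b) = -sqrt(C1 + b^2)
 f(b) = sqrt(C1 + b^2)


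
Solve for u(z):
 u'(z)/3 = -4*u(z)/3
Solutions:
 u(z) = C1*exp(-4*z)


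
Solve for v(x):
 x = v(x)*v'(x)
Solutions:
 v(x) = -sqrt(C1 + x^2)
 v(x) = sqrt(C1 + x^2)


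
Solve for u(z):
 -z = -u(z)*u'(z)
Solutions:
 u(z) = -sqrt(C1 + z^2)
 u(z) = sqrt(C1 + z^2)


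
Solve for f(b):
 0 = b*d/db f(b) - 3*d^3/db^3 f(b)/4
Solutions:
 f(b) = C1 + Integral(C2*airyai(6^(2/3)*b/3) + C3*airybi(6^(2/3)*b/3), b)


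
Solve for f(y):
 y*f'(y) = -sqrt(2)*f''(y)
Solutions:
 f(y) = C1 + C2*erf(2^(1/4)*y/2)


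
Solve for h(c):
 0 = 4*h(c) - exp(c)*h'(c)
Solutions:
 h(c) = C1*exp(-4*exp(-c))


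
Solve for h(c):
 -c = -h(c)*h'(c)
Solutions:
 h(c) = -sqrt(C1 + c^2)
 h(c) = sqrt(C1 + c^2)


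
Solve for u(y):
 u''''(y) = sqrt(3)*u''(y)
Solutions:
 u(y) = C1 + C2*y + C3*exp(-3^(1/4)*y) + C4*exp(3^(1/4)*y)


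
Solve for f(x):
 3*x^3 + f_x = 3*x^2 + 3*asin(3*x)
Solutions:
 f(x) = C1 - 3*x^4/4 + x^3 + 3*x*asin(3*x) + sqrt(1 - 9*x^2)


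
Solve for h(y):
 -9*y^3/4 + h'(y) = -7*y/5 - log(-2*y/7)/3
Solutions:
 h(y) = C1 + 9*y^4/16 - 7*y^2/10 - y*log(-y)/3 + y*(-log(2) + 1 + log(7))/3


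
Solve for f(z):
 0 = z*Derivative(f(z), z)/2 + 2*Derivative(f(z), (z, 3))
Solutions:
 f(z) = C1 + Integral(C2*airyai(-2^(1/3)*z/2) + C3*airybi(-2^(1/3)*z/2), z)


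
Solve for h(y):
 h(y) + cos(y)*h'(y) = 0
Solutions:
 h(y) = C1*sqrt(sin(y) - 1)/sqrt(sin(y) + 1)


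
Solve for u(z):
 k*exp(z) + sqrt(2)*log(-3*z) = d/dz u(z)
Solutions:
 u(z) = C1 + k*exp(z) + sqrt(2)*z*log(-z) + sqrt(2)*z*(-1 + log(3))


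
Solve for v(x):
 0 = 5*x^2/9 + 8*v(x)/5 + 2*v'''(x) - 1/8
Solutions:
 v(x) = C3*exp(-10^(2/3)*x/5) - 25*x^2/72 + (C1*sin(10^(2/3)*sqrt(3)*x/10) + C2*cos(10^(2/3)*sqrt(3)*x/10))*exp(10^(2/3)*x/10) + 5/64


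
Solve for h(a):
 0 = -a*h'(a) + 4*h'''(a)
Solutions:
 h(a) = C1 + Integral(C2*airyai(2^(1/3)*a/2) + C3*airybi(2^(1/3)*a/2), a)


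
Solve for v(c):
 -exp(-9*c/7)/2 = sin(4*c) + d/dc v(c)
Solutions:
 v(c) = C1 + cos(4*c)/4 + 7*exp(-9*c/7)/18


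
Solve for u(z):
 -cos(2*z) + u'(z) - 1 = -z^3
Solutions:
 u(z) = C1 - z^4/4 + z + sin(2*z)/2


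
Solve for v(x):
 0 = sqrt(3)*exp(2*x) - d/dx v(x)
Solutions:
 v(x) = C1 + sqrt(3)*exp(2*x)/2


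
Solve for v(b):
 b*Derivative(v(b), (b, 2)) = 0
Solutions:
 v(b) = C1 + C2*b


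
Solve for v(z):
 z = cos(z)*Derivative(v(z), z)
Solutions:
 v(z) = C1 + Integral(z/cos(z), z)


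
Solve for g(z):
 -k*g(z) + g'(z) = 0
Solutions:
 g(z) = C1*exp(k*z)


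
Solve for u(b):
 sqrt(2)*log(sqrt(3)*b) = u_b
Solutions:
 u(b) = C1 + sqrt(2)*b*log(b) - sqrt(2)*b + sqrt(2)*b*log(3)/2


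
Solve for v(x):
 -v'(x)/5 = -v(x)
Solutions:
 v(x) = C1*exp(5*x)


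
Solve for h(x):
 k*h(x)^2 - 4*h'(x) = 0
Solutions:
 h(x) = -4/(C1 + k*x)


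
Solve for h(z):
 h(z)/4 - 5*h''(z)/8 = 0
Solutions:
 h(z) = C1*exp(-sqrt(10)*z/5) + C2*exp(sqrt(10)*z/5)


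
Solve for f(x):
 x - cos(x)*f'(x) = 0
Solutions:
 f(x) = C1 + Integral(x/cos(x), x)


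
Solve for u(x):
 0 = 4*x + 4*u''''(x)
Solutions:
 u(x) = C1 + C2*x + C3*x^2 + C4*x^3 - x^5/120


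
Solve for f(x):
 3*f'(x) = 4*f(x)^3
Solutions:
 f(x) = -sqrt(6)*sqrt(-1/(C1 + 4*x))/2
 f(x) = sqrt(6)*sqrt(-1/(C1 + 4*x))/2


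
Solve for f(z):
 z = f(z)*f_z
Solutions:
 f(z) = -sqrt(C1 + z^2)
 f(z) = sqrt(C1 + z^2)


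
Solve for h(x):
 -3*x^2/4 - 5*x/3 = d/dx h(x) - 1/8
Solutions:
 h(x) = C1 - x^3/4 - 5*x^2/6 + x/8


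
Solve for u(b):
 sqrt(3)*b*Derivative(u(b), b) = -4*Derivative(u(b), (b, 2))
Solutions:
 u(b) = C1 + C2*erf(sqrt(2)*3^(1/4)*b/4)


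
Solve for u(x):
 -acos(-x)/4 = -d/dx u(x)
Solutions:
 u(x) = C1 + x*acos(-x)/4 + sqrt(1 - x^2)/4


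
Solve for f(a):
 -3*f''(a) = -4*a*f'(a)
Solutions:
 f(a) = C1 + C2*erfi(sqrt(6)*a/3)


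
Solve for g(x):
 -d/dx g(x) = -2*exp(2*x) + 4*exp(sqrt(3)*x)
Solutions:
 g(x) = C1 + exp(2*x) - 4*sqrt(3)*exp(sqrt(3)*x)/3


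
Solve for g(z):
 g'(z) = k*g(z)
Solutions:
 g(z) = C1*exp(k*z)


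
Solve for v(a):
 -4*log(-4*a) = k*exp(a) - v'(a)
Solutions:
 v(a) = C1 + 4*a*log(-a) + 4*a*(-1 + 2*log(2)) + k*exp(a)


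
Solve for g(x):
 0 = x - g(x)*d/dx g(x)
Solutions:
 g(x) = -sqrt(C1 + x^2)
 g(x) = sqrt(C1 + x^2)


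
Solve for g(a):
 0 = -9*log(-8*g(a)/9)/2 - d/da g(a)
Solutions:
 2*Integral(1/(log(-_y) - 2*log(3) + 3*log(2)), (_y, g(a)))/9 = C1 - a


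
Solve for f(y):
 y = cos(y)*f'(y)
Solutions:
 f(y) = C1 + Integral(y/cos(y), y)


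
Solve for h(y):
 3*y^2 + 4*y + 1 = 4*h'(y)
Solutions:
 h(y) = C1 + y^3/4 + y^2/2 + y/4


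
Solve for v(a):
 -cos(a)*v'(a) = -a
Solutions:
 v(a) = C1 + Integral(a/cos(a), a)


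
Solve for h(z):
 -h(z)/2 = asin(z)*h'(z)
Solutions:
 h(z) = C1*exp(-Integral(1/asin(z), z)/2)


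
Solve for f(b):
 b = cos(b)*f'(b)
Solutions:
 f(b) = C1 + Integral(b/cos(b), b)


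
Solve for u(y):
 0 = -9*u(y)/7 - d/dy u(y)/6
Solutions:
 u(y) = C1*exp(-54*y/7)


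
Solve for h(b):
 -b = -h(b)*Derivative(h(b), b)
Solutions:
 h(b) = -sqrt(C1 + b^2)
 h(b) = sqrt(C1 + b^2)


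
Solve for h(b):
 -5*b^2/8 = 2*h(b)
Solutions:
 h(b) = -5*b^2/16


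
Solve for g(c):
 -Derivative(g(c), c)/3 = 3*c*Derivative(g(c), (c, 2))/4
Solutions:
 g(c) = C1 + C2*c^(5/9)


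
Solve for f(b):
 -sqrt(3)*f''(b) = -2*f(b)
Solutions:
 f(b) = C1*exp(-sqrt(2)*3^(3/4)*b/3) + C2*exp(sqrt(2)*3^(3/4)*b/3)


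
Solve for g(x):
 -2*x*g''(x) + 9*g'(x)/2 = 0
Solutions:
 g(x) = C1 + C2*x^(13/4)


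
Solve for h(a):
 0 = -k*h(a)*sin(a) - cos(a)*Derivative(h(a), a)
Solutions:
 h(a) = C1*exp(k*log(cos(a)))


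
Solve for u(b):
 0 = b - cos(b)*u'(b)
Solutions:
 u(b) = C1 + Integral(b/cos(b), b)


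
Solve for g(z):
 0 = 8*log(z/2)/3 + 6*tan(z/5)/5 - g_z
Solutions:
 g(z) = C1 + 8*z*log(z)/3 - 8*z/3 - 8*z*log(2)/3 - 6*log(cos(z/5))


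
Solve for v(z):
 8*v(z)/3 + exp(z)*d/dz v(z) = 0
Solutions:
 v(z) = C1*exp(8*exp(-z)/3)


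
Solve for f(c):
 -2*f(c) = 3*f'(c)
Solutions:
 f(c) = C1*exp(-2*c/3)


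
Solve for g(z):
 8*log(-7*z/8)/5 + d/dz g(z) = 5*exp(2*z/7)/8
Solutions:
 g(z) = C1 - 8*z*log(-z)/5 + 8*z*(-log(7) + 1 + 3*log(2))/5 + 35*exp(2*z/7)/16


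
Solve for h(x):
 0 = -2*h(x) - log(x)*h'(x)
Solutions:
 h(x) = C1*exp(-2*li(x))


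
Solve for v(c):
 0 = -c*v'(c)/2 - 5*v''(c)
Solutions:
 v(c) = C1 + C2*erf(sqrt(5)*c/10)


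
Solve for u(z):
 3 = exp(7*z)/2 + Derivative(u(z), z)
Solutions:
 u(z) = C1 + 3*z - exp(7*z)/14


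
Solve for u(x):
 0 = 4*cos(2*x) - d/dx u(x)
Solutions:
 u(x) = C1 + 2*sin(2*x)


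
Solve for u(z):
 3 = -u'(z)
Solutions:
 u(z) = C1 - 3*z


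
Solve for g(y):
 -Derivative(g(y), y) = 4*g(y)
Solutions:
 g(y) = C1*exp(-4*y)


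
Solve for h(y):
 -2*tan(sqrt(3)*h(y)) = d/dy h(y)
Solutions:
 h(y) = sqrt(3)*(pi - asin(C1*exp(-2*sqrt(3)*y)))/3
 h(y) = sqrt(3)*asin(C1*exp(-2*sqrt(3)*y))/3


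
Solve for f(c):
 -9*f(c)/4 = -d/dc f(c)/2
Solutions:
 f(c) = C1*exp(9*c/2)


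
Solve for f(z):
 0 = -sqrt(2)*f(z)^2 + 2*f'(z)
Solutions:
 f(z) = -2/(C1 + sqrt(2)*z)


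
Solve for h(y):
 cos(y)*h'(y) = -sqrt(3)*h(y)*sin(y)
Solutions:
 h(y) = C1*cos(y)^(sqrt(3))


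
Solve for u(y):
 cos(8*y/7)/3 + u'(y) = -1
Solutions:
 u(y) = C1 - y - 7*sin(8*y/7)/24


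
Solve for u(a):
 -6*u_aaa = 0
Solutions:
 u(a) = C1 + C2*a + C3*a^2


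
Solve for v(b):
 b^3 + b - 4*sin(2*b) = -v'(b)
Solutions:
 v(b) = C1 - b^4/4 - b^2/2 - 2*cos(2*b)


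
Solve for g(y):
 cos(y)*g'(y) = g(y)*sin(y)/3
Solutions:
 g(y) = C1/cos(y)^(1/3)


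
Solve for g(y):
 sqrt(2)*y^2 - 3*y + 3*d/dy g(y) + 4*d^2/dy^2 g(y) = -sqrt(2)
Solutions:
 g(y) = C1 + C2*exp(-3*y/4) - sqrt(2)*y^3/9 + y^2/2 + 4*sqrt(2)*y^2/9 - 41*sqrt(2)*y/27 - 4*y/3


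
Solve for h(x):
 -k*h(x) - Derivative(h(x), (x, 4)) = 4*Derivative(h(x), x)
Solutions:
 h(x) = C1*exp(x*Piecewise((-sqrt(2)*sqrt(-(-2)^(1/3))/2 + sqrt(2*(-2)^(1/3) + 4*sqrt(2)/sqrt(-(-2)^(1/3)))/2, Eq(k, 0)), (-sqrt(2*k/(3*(sqrt(1 - k^3/27) + 1)^(1/3)) + 2*(sqrt(1 - k^3/27) + 1)^(1/3))/2 + sqrt(-2*k/(3*(sqrt(1 - k^3/27) + 1)^(1/3)) - 2*(sqrt(1 - k^3/27) + 1)^(1/3) + 8/sqrt(2*k/(3*(sqrt(1 - k^3/27) + 1)^(1/3)) + 2*(sqrt(1 - k^3/27) + 1)^(1/3)))/2, True))) + C2*exp(x*Piecewise((sqrt(2)*sqrt(-(-2)^(1/3))/2 - sqrt(-4*sqrt(2)/sqrt(-(-2)^(1/3)) + 2*(-2)^(1/3))/2, Eq(k, 0)), (sqrt(2*k/(3*(sqrt(1 - k^3/27) + 1)^(1/3)) + 2*(sqrt(1 - k^3/27) + 1)^(1/3))/2 - sqrt(-2*k/(3*(sqrt(1 - k^3/27) + 1)^(1/3)) - 2*(sqrt(1 - k^3/27) + 1)^(1/3) - 8/sqrt(2*k/(3*(sqrt(1 - k^3/27) + 1)^(1/3)) + 2*(sqrt(1 - k^3/27) + 1)^(1/3)))/2, True))) + C3*exp(x*Piecewise((-sqrt(2*(-2)^(1/3) + 4*sqrt(2)/sqrt(-(-2)^(1/3)))/2 - sqrt(2)*sqrt(-(-2)^(1/3))/2, Eq(k, 0)), (-sqrt(2*k/(3*(sqrt(1 - k^3/27) + 1)^(1/3)) + 2*(sqrt(1 - k^3/27) + 1)^(1/3))/2 - sqrt(-2*k/(3*(sqrt(1 - k^3/27) + 1)^(1/3)) - 2*(sqrt(1 - k^3/27) + 1)^(1/3) + 8/sqrt(2*k/(3*(sqrt(1 - k^3/27) + 1)^(1/3)) + 2*(sqrt(1 - k^3/27) + 1)^(1/3)))/2, True))) + C4*exp(x*Piecewise((sqrt(-4*sqrt(2)/sqrt(-(-2)^(1/3)) + 2*(-2)^(1/3))/2 + sqrt(2)*sqrt(-(-2)^(1/3))/2, Eq(k, 0)), (sqrt(2*k/(3*(sqrt(1 - k^3/27) + 1)^(1/3)) + 2*(sqrt(1 - k^3/27) + 1)^(1/3))/2 + sqrt(-2*k/(3*(sqrt(1 - k^3/27) + 1)^(1/3)) - 2*(sqrt(1 - k^3/27) + 1)^(1/3) - 8/sqrt(2*k/(3*(sqrt(1 - k^3/27) + 1)^(1/3)) + 2*(sqrt(1 - k^3/27) + 1)^(1/3)))/2, True)))


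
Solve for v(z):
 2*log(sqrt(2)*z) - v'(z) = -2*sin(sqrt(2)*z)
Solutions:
 v(z) = C1 + 2*z*log(z) - 2*z + z*log(2) - sqrt(2)*cos(sqrt(2)*z)


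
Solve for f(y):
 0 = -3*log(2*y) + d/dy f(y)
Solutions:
 f(y) = C1 + 3*y*log(y) - 3*y + y*log(8)


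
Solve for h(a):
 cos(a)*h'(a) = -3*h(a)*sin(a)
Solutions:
 h(a) = C1*cos(a)^3


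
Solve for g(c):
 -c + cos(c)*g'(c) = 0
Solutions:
 g(c) = C1 + Integral(c/cos(c), c)


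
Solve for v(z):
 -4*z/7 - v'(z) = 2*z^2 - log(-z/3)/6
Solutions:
 v(z) = C1 - 2*z^3/3 - 2*z^2/7 + z*log(-z)/6 + z*(-log(3) - 1)/6


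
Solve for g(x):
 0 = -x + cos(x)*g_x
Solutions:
 g(x) = C1 + Integral(x/cos(x), x)


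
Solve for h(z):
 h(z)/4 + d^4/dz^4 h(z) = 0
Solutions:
 h(z) = (C1*sin(z/2) + C2*cos(z/2))*exp(-z/2) + (C3*sin(z/2) + C4*cos(z/2))*exp(z/2)


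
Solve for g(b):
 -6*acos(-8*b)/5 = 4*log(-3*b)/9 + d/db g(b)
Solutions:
 g(b) = C1 - 4*b*log(-b)/9 - 6*b*acos(-8*b)/5 - 4*b*log(3)/9 + 4*b/9 - 3*sqrt(1 - 64*b^2)/20


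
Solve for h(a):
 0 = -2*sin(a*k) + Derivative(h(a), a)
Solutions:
 h(a) = C1 - 2*cos(a*k)/k


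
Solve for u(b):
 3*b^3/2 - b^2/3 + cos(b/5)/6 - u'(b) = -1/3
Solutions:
 u(b) = C1 + 3*b^4/8 - b^3/9 + b/3 + 5*sin(b/5)/6


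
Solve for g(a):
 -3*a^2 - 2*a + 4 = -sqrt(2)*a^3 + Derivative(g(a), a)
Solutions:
 g(a) = C1 + sqrt(2)*a^4/4 - a^3 - a^2 + 4*a


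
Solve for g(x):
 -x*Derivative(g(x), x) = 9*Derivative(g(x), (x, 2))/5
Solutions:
 g(x) = C1 + C2*erf(sqrt(10)*x/6)


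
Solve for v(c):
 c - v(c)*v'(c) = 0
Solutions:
 v(c) = -sqrt(C1 + c^2)
 v(c) = sqrt(C1 + c^2)


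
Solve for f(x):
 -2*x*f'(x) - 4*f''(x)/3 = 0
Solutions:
 f(x) = C1 + C2*erf(sqrt(3)*x/2)


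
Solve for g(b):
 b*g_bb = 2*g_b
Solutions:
 g(b) = C1 + C2*b^3


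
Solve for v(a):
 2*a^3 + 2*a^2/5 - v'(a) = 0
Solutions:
 v(a) = C1 + a^4/2 + 2*a^3/15


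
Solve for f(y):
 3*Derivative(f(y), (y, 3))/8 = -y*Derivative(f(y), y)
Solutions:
 f(y) = C1 + Integral(C2*airyai(-2*3^(2/3)*y/3) + C3*airybi(-2*3^(2/3)*y/3), y)


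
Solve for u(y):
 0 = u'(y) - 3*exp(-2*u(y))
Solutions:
 u(y) = log(-sqrt(C1 + 6*y))
 u(y) = log(C1 + 6*y)/2


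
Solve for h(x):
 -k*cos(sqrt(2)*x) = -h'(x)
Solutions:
 h(x) = C1 + sqrt(2)*k*sin(sqrt(2)*x)/2


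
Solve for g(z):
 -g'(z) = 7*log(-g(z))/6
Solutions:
 -li(-g(z)) = C1 - 7*z/6


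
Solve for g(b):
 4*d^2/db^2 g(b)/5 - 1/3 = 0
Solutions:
 g(b) = C1 + C2*b + 5*b^2/24


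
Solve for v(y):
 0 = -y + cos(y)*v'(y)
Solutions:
 v(y) = C1 + Integral(y/cos(y), y)


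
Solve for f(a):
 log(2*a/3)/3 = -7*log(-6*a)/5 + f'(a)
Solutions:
 f(a) = C1 + 26*a*log(a)/15 + a*(-26/15 + log(6144)/15 + log(6) + 7*I*pi/5)


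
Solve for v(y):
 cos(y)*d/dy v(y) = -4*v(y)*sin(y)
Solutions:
 v(y) = C1*cos(y)^4


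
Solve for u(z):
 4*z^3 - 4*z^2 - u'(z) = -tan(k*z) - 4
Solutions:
 u(z) = C1 + z^4 - 4*z^3/3 + 4*z + Piecewise((-log(cos(k*z))/k, Ne(k, 0)), (0, True))


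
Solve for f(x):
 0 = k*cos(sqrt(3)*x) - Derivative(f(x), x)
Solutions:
 f(x) = C1 + sqrt(3)*k*sin(sqrt(3)*x)/3


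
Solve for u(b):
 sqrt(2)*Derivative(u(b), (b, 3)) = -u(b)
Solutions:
 u(b) = C3*exp(-2^(5/6)*b/2) + (C1*sin(2^(5/6)*sqrt(3)*b/4) + C2*cos(2^(5/6)*sqrt(3)*b/4))*exp(2^(5/6)*b/4)


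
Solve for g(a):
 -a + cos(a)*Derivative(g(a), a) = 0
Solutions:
 g(a) = C1 + Integral(a/cos(a), a)


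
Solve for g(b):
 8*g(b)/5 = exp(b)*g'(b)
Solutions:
 g(b) = C1*exp(-8*exp(-b)/5)


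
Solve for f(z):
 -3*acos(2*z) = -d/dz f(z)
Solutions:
 f(z) = C1 + 3*z*acos(2*z) - 3*sqrt(1 - 4*z^2)/2


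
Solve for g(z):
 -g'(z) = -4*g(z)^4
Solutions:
 g(z) = (-1/(C1 + 12*z))^(1/3)
 g(z) = (-1/(C1 + 4*z))^(1/3)*(-3^(2/3) - 3*3^(1/6)*I)/6
 g(z) = (-1/(C1 + 4*z))^(1/3)*(-3^(2/3) + 3*3^(1/6)*I)/6


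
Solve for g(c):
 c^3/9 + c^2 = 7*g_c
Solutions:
 g(c) = C1 + c^4/252 + c^3/21


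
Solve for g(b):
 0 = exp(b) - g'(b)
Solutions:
 g(b) = C1 + exp(b)


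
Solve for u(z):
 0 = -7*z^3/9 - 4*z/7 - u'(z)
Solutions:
 u(z) = C1 - 7*z^4/36 - 2*z^2/7


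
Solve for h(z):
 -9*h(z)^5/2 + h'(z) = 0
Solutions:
 h(z) = -(-1/(C1 + 18*z))^(1/4)
 h(z) = (-1/(C1 + 18*z))^(1/4)
 h(z) = -I*(-1/(C1 + 18*z))^(1/4)
 h(z) = I*(-1/(C1 + 18*z))^(1/4)


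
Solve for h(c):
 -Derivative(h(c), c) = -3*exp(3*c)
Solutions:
 h(c) = C1 + exp(3*c)


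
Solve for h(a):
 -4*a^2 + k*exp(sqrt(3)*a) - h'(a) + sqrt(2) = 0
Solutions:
 h(a) = C1 - 4*a^3/3 + sqrt(2)*a + sqrt(3)*k*exp(sqrt(3)*a)/3


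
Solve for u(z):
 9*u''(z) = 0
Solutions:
 u(z) = C1 + C2*z


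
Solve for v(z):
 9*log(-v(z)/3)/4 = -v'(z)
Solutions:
 4*Integral(1/(log(-_y) - log(3)), (_y, v(z)))/9 = C1 - z


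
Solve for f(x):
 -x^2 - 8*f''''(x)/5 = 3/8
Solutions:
 f(x) = C1 + C2*x + C3*x^2 + C4*x^3 - x^6/576 - 5*x^4/512


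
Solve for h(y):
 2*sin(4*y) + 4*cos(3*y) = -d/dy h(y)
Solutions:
 h(y) = C1 - 4*sin(3*y)/3 + cos(4*y)/2


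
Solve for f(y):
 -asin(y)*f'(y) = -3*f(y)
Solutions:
 f(y) = C1*exp(3*Integral(1/asin(y), y))


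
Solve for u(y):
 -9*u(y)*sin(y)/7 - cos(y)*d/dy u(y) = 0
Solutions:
 u(y) = C1*cos(y)^(9/7)


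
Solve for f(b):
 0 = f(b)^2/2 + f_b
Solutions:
 f(b) = 2/(C1 + b)


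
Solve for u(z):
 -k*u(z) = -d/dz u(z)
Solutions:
 u(z) = C1*exp(k*z)


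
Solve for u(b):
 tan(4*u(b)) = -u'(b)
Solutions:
 u(b) = -asin(C1*exp(-4*b))/4 + pi/4
 u(b) = asin(C1*exp(-4*b))/4


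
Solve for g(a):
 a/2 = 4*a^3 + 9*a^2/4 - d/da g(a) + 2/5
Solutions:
 g(a) = C1 + a^4 + 3*a^3/4 - a^2/4 + 2*a/5


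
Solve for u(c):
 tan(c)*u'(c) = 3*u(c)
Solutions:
 u(c) = C1*sin(c)^3


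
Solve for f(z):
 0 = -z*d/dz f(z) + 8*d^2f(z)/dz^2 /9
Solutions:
 f(z) = C1 + C2*erfi(3*z/4)


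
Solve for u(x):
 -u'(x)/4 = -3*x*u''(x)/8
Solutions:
 u(x) = C1 + C2*x^(5/3)


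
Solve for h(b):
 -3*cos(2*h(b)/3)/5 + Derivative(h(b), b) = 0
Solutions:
 -3*b/5 - 3*log(sin(2*h(b)/3) - 1)/4 + 3*log(sin(2*h(b)/3) + 1)/4 = C1


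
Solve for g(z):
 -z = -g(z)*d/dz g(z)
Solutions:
 g(z) = -sqrt(C1 + z^2)
 g(z) = sqrt(C1 + z^2)


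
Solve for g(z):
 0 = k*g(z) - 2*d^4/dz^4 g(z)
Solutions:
 g(z) = C1*exp(-2^(3/4)*k^(1/4)*z/2) + C2*exp(2^(3/4)*k^(1/4)*z/2) + C3*exp(-2^(3/4)*I*k^(1/4)*z/2) + C4*exp(2^(3/4)*I*k^(1/4)*z/2)


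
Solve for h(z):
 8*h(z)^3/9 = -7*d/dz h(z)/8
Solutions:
 h(z) = -3*sqrt(14)*sqrt(-1/(C1 - 64*z))/2
 h(z) = 3*sqrt(14)*sqrt(-1/(C1 - 64*z))/2


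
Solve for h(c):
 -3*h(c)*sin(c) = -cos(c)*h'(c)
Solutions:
 h(c) = C1/cos(c)^3


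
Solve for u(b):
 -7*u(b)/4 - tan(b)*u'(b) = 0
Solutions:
 u(b) = C1/sin(b)^(7/4)


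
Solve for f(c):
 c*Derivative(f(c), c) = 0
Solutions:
 f(c) = C1


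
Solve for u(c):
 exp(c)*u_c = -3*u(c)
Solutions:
 u(c) = C1*exp(3*exp(-c))


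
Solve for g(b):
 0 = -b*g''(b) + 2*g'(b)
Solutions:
 g(b) = C1 + C2*b^3


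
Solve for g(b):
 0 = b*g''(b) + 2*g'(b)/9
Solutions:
 g(b) = C1 + C2*b^(7/9)


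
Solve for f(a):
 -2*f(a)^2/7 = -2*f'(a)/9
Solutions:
 f(a) = -7/(C1 + 9*a)


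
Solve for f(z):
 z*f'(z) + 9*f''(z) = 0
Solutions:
 f(z) = C1 + C2*erf(sqrt(2)*z/6)


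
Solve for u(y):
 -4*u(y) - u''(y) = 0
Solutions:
 u(y) = C1*sin(2*y) + C2*cos(2*y)


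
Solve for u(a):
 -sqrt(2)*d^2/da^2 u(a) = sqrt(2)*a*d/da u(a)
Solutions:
 u(a) = C1 + C2*erf(sqrt(2)*a/2)


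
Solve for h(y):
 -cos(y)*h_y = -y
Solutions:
 h(y) = C1 + Integral(y/cos(y), y)


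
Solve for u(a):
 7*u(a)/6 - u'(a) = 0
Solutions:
 u(a) = C1*exp(7*a/6)


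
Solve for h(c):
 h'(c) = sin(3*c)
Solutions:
 h(c) = C1 - cos(3*c)/3


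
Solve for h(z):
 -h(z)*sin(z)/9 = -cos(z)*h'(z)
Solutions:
 h(z) = C1/cos(z)^(1/9)


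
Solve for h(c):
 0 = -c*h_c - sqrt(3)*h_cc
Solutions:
 h(c) = C1 + C2*erf(sqrt(2)*3^(3/4)*c/6)


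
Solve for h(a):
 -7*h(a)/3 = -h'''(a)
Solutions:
 h(a) = C3*exp(3^(2/3)*7^(1/3)*a/3) + (C1*sin(3^(1/6)*7^(1/3)*a/2) + C2*cos(3^(1/6)*7^(1/3)*a/2))*exp(-3^(2/3)*7^(1/3)*a/6)


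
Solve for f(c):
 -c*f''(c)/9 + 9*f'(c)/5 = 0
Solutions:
 f(c) = C1 + C2*c^(86/5)


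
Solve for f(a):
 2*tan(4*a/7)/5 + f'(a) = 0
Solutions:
 f(a) = C1 + 7*log(cos(4*a/7))/10


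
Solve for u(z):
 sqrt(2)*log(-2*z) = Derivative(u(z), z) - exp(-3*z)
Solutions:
 u(z) = C1 + sqrt(2)*z*log(-z) + sqrt(2)*z*(-1 + log(2)) - exp(-3*z)/3


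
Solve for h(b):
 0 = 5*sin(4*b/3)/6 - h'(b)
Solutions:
 h(b) = C1 - 5*cos(4*b/3)/8


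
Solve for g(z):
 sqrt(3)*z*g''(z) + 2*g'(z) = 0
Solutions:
 g(z) = C1 + C2*z^(1 - 2*sqrt(3)/3)


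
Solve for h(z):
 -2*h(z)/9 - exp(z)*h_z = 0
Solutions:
 h(z) = C1*exp(2*exp(-z)/9)


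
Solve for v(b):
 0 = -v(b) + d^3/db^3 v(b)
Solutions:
 v(b) = C3*exp(b) + (C1*sin(sqrt(3)*b/2) + C2*cos(sqrt(3)*b/2))*exp(-b/2)


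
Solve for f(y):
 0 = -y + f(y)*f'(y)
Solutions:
 f(y) = -sqrt(C1 + y^2)
 f(y) = sqrt(C1 + y^2)


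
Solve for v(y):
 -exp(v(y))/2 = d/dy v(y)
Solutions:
 v(y) = log(1/(C1 + y)) + log(2)


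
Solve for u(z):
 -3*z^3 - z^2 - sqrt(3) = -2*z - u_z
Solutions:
 u(z) = C1 + 3*z^4/4 + z^3/3 - z^2 + sqrt(3)*z


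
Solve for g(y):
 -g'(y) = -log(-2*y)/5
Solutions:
 g(y) = C1 + y*log(-y)/5 + y*(-1 + log(2))/5


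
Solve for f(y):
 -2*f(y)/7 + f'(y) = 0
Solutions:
 f(y) = C1*exp(2*y/7)


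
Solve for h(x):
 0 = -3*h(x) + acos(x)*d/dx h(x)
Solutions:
 h(x) = C1*exp(3*Integral(1/acos(x), x))


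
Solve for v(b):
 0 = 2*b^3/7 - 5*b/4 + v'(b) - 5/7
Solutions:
 v(b) = C1 - b^4/14 + 5*b^2/8 + 5*b/7


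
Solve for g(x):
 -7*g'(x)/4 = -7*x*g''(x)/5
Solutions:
 g(x) = C1 + C2*x^(9/4)


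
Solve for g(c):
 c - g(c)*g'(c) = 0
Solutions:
 g(c) = -sqrt(C1 + c^2)
 g(c) = sqrt(C1 + c^2)


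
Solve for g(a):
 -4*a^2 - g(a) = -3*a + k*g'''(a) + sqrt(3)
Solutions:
 g(a) = C1*exp(a*(-1/k)^(1/3)) + C2*exp(a*(-1/k)^(1/3)*(-1 + sqrt(3)*I)/2) + C3*exp(-a*(-1/k)^(1/3)*(1 + sqrt(3)*I)/2) - 4*a^2 + 3*a - sqrt(3)


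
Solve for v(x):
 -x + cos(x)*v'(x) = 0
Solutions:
 v(x) = C1 + Integral(x/cos(x), x)


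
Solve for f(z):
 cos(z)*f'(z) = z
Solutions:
 f(z) = C1 + Integral(z/cos(z), z)


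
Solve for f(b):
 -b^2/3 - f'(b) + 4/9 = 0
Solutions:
 f(b) = C1 - b^3/9 + 4*b/9


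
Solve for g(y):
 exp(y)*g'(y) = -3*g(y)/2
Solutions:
 g(y) = C1*exp(3*exp(-y)/2)


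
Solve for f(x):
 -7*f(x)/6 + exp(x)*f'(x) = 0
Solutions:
 f(x) = C1*exp(-7*exp(-x)/6)


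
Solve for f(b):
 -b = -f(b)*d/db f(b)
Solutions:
 f(b) = -sqrt(C1 + b^2)
 f(b) = sqrt(C1 + b^2)


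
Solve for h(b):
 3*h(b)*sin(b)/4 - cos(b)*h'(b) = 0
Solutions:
 h(b) = C1/cos(b)^(3/4)


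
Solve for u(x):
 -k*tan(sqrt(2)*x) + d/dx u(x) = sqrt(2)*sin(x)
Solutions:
 u(x) = C1 - sqrt(2)*k*log(cos(sqrt(2)*x))/2 - sqrt(2)*cos(x)


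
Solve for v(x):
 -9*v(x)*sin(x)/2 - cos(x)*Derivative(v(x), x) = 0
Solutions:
 v(x) = C1*cos(x)^(9/2)
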